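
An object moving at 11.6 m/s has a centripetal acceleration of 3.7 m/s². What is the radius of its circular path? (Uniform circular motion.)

r = v²/a_c = 11.6²/3.7 = 36.37 m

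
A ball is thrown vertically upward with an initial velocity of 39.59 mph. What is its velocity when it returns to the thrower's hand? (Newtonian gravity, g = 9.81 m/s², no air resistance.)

By conservation of energy (no air resistance), the ball returns to the throw height with the same speed as launch, but directed downward.
|v_ground| = v₀ = 39.59 mph
v_ground = 39.59 mph (downward)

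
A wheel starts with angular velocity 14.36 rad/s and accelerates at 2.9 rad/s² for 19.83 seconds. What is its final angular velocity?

ω = ω₀ + αt = 14.36 + 2.9 × 19.83 = 71.87 rad/s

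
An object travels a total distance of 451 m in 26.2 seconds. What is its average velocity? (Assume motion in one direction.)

v_avg = Δd / Δt = 451 / 26.2 = 17.21 m/s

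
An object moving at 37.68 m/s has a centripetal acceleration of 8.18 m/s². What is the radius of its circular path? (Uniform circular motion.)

r = v²/a_c = 37.68²/8.18 = 173.57 m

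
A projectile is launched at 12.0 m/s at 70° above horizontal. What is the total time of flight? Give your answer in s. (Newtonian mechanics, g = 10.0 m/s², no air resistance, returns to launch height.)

T = 2 × v₀ × sin(θ) / g = 2 × 12.0 × sin(70°) / 10.0 = 2 × 12.0 × 0.939693 / 10.0 = 2.255 s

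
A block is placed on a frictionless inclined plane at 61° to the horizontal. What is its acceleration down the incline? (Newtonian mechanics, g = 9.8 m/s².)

a = g sin(θ) = 9.8 × sin(61°) = 9.8 × 0.8746 = 8.57 m/s²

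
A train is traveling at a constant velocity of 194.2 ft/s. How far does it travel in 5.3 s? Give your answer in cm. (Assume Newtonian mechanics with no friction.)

v = 194.2 ft/s × 0.3048 = 59.1922 m/s
d = v × t = 59.1922 × 5.3 = 313.719 m
d = 313.719 m / 0.01 = 31370 cm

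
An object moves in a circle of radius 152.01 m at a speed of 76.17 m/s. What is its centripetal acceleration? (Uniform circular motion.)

a_c = v²/r = 76.17²/152.01 = 5801.8689/152.01 = 38.17 m/s²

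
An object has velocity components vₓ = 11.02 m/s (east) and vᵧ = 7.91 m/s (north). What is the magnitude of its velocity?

|v| = √(vₓ² + vᵧ²) = √(11.02² + 7.91²) = √(184.0085) = 13.56 m/s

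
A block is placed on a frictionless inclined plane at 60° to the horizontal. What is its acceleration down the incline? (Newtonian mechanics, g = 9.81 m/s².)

a = g sin(θ) = 9.81 × sin(60°) = 9.81 × 0.866 = 8.5 m/s²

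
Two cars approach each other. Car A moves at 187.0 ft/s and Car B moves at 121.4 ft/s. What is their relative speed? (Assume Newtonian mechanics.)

v_rel = v_A + v_B = 187.0 + 121.4 = 308.4 ft/s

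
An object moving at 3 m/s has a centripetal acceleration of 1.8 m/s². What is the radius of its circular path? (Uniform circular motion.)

r = v²/a_c = 3²/1.8 = 5.0 m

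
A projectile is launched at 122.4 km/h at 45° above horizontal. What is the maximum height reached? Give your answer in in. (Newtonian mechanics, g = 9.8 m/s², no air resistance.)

v₀ = 122.4 km/h × 0.2777777777777778 = 34.0 m/s
H = v₀² × sin²(θ) / (2g) = 34.0² × sin(45°)² / (2 × 9.8) = 1156.0 × 0.5 / 19.6 = 29.4898 m
H = 29.4898 m / 0.0254 = 1161 in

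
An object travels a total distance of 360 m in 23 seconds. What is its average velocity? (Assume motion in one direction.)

v_avg = Δd / Δt = 360 / 23 = 15.65 m/s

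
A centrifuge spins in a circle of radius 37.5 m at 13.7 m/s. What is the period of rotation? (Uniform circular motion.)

T = 2πr/v = 2π×37.5/13.7 = 17.2 s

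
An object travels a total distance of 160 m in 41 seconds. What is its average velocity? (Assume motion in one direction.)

v_avg = Δd / Δt = 160 / 41 = 3.9 m/s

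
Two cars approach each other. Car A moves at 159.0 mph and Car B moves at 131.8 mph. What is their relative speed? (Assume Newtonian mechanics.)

v_rel = v_A + v_B = 159.0 + 131.8 = 290.8 mph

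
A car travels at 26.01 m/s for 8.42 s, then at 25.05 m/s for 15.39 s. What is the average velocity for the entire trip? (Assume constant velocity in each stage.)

d₁ = v₁t₁ = 26.01 × 8.42 = 219.0042 m
d₂ = v₂t₂ = 25.05 × 15.39 = 385.5195 m
d_total = 604.5237 m, t_total = 23.81 s
v_avg = d_total/t_total = 604.5237/23.81 = 25.39 m/s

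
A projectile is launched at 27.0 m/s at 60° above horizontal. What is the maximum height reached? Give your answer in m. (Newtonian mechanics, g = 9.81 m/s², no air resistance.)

H = v₀² × sin²(θ) / (2g) = 27.0² × sin(60°)² / (2 × 9.81) = 729.0 × 0.75 / 19.62 = 27.87 m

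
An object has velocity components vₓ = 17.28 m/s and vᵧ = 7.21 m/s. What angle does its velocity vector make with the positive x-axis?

θ = arctan(vᵧ/vₓ) = arctan(7.21/17.28) = 22.65°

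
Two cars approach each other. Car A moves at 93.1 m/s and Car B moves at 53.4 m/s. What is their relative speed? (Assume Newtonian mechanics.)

v_rel = v_A + v_B = 93.1 + 53.4 = 146.5 m/s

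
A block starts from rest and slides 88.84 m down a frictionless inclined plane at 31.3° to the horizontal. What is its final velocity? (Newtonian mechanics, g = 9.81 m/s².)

a = g sin(θ) = 9.81 × sin(31.3°) = 5.0965 m/s²
v = √(2ad) = √(2 × 5.0965 × 88.84) = 30.09 m/s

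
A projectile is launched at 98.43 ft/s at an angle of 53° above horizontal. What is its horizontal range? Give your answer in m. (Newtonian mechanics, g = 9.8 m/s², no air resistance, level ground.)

v₀ = 98.43 ft/s × 0.3048 = 30.0015 m/s
R = v₀² × sin(2θ) / g = 30.0015² × sin(2 × 53°) / 9.8 = 900.09 × 0.961262 / 9.8 = 88.29 m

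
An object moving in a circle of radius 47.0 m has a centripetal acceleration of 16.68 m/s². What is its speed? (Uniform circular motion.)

v = √(a_c × r) = √(16.68 × 47.0) = 28.0 m/s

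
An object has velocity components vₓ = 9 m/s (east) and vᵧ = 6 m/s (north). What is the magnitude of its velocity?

|v| = √(vₓ² + vᵧ²) = √(9² + 6²) = √(117) = 10.82 m/s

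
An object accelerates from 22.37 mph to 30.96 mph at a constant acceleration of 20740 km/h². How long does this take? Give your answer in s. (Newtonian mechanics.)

v₀ = 22.37 mph × 0.44704 = 10.0003 m/s
v = 30.96 mph × 0.44704 = 13.8404 m/s
a = 20740 km/h² × 7.716049382716049e-05 = 1.60031 m/s²
t = (v - v₀) / a = (13.8404 - 10.0003) / 1.60031 = 2.4 s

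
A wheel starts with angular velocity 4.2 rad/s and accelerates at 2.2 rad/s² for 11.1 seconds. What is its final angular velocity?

ω = ω₀ + αt = 4.2 + 2.2 × 11.1 = 28.62 rad/s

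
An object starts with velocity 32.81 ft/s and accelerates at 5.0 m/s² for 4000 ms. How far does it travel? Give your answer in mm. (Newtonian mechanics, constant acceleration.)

v₀ = 32.81 ft/s × 0.3048 = 10.0005 m/s
t = 4000 ms × 0.001 = 4.0 s
d = v₀ × t + ½ × a × t² = 10.0005 × 4.0 + 0.5 × 5.0 × 4.0² = 80.002 m
d = 80.002 m / 0.001 = 80000 mm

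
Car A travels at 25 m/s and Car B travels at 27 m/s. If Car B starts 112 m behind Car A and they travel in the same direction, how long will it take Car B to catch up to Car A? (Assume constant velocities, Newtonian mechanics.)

Relative speed: v_rel = 27 - 25 = 2 m/s
Time to catch: t = d₀/v_rel = 112/2 = 56.0 s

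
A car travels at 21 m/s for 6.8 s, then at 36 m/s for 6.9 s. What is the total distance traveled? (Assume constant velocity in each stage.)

d₁ = v₁t₁ = 21 × 6.8 = 142.8 m
d₂ = v₂t₂ = 36 × 6.9 = 248.4 m
d_total = 142.8 + 248.4 = 391.2 m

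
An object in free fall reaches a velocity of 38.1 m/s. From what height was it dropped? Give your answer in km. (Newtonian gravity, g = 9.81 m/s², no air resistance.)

h = v² / (2g) = 38.1² / (2 × 9.81) = 73.9862 m
h = 73.9862 m / 1000.0 = 0.07399 km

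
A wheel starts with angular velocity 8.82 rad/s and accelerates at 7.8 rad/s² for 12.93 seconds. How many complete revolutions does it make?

θ = ω₀t + ½αt² = 8.82×12.93 + ½×7.8×12.93² = 766.06371 rad
Total revolutions = θ/(2π) = 766.06371/(2π) = 121.92
Complete revolutions = ⌊121.92⌋ = 121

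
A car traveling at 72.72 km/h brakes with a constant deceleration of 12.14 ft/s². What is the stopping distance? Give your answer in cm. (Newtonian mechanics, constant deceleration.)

v₀ = 72.72 km/h × 0.2777777777777778 = 20.2 m/s
a = 12.14 ft/s² × 0.3048 = 3.70027 m/s²
d = v₀² / (2a) = 20.2² / (2 × 3.70027) = 408.04 / 7.40054 = 55.1365 m
d = 55.1365 m / 0.01 = 5514 cm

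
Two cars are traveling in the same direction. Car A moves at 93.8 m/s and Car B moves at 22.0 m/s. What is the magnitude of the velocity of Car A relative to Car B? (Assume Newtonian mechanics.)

v_rel = |v_A - v_B| = |93.8 - 22.0| = 71.8 m/s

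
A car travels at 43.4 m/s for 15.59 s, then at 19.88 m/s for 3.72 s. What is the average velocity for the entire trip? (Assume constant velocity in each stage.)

d₁ = v₁t₁ = 43.4 × 15.59 = 676.606 m
d₂ = v₂t₂ = 19.88 × 3.72 = 73.9536 m
d_total = 750.5596 m, t_total = 19.31 s
v_avg = d_total/t_total = 750.5596/19.31 = 38.87 m/s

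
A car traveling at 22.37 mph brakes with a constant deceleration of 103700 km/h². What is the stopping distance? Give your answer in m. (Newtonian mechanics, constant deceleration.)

v₀ = 22.37 mph × 0.44704 = 10.0003 m/s
a = 103700 km/h² × 7.716049382716049e-05 = 8.00154 m/s²
d = v₀² / (2a) = 10.0003² / (2 × 8.00154) = 100.006 / 16.0031 = 6.249 m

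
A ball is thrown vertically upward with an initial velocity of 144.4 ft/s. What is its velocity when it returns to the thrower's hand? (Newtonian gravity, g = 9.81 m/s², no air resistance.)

By conservation of energy (no air resistance), the ball returns to the throw height with the same speed as launch, but directed downward.
|v_ground| = v₀ = 144.4 ft/s
v_ground = 144.4 ft/s (downward)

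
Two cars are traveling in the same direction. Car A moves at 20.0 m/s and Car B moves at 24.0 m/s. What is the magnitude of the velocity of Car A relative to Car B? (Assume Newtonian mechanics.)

v_rel = |v_A - v_B| = |20.0 - 24.0| = 4.0 m/s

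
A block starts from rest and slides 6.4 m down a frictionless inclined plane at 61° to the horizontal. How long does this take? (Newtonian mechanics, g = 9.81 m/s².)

a = g sin(θ) = 9.81 × sin(61°) = 8.58 m/s²
t = √(2d/a) = √(2 × 6.4 / 8.58) = 1.22 s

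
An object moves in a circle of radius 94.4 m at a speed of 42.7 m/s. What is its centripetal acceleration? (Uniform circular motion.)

a_c = v²/r = 42.7²/94.4 = 1823.29/94.4 = 19.31 m/s²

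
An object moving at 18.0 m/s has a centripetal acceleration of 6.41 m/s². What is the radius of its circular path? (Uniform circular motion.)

r = v²/a_c = 18.0²/6.41 = 50.55 m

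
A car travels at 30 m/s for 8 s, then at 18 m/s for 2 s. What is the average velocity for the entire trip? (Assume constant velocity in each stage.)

d₁ = v₁t₁ = 30 × 8 = 240 m
d₂ = v₂t₂ = 18 × 2 = 36 m
d_total = 276 m, t_total = 10 s
v_avg = d_total/t_total = 276/10 = 27.6 m/s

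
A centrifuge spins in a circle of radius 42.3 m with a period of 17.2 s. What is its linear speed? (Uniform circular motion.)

v = 2πr/T = 2π×42.3/17.2 = 15.45 m/s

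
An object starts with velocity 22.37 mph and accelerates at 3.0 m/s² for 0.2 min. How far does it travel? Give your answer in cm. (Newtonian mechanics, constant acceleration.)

v₀ = 22.37 mph × 0.44704 = 10.0003 m/s
t = 0.2 min × 60.0 = 12.0 s
d = v₀ × t + ½ × a × t² = 10.0003 × 12.0 + 0.5 × 3.0 × 12.0² = 336.004 m
d = 336.004 m / 0.01 = 33600 cm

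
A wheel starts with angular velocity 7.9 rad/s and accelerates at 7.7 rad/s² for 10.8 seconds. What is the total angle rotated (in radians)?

θ = ω₀t + ½αt² = 7.9×10.8 + ½×7.7×10.8² = 534.38 rad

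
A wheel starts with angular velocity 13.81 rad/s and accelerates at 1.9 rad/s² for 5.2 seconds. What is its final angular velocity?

ω = ω₀ + αt = 13.81 + 1.9 × 5.2 = 23.69 rad/s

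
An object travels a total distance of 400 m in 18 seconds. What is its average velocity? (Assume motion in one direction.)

v_avg = Δd / Δt = 400 / 18 = 22.22 m/s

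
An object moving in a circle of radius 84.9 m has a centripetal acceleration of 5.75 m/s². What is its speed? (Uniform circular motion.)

v = √(a_c × r) = √(5.75 × 84.9) = 22.09 m/s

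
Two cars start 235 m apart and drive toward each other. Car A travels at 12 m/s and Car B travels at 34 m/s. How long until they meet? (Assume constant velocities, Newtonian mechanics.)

Combined speed: v_combined = 12 + 34 = 46 m/s
Time to meet: t = d/v_combined = 235/46 = 5.11 s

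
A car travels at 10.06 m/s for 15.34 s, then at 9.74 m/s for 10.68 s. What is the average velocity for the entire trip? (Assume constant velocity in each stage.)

d₁ = v₁t₁ = 10.06 × 15.34 = 154.3204 m
d₂ = v₂t₂ = 9.74 × 10.68 = 104.0232 m
d_total = 258.3436 m, t_total = 26.02 s
v_avg = d_total/t_total = 258.3436/26.02 = 9.93 m/s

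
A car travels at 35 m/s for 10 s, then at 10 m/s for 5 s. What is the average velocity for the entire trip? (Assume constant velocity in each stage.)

d₁ = v₁t₁ = 35 × 10 = 350 m
d₂ = v₂t₂ = 10 × 5 = 50 m
d_total = 400 m, t_total = 15 s
v_avg = d_total/t_total = 400/15 = 26.67 m/s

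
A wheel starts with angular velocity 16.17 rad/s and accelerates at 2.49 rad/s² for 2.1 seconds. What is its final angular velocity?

ω = ω₀ + αt = 16.17 + 2.49 × 2.1 = 21.4 rad/s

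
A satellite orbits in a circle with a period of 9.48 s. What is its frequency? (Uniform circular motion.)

f = 1/T = 1/9.48 = 0.1055 Hz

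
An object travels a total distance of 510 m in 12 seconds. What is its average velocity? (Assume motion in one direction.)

v_avg = Δd / Δt = 510 / 12 = 42.5 m/s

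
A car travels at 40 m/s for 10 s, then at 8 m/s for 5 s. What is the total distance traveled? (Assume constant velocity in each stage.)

d₁ = v₁t₁ = 40 × 10 = 400 m
d₂ = v₂t₂ = 8 × 5 = 40 m
d_total = 400 + 40 = 440 m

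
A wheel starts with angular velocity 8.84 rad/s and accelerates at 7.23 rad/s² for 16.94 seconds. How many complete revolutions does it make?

θ = ω₀t + ½αt² = 8.84×16.94 + ½×7.23×16.94² = 1187.123014 rad
Total revolutions = θ/(2π) = 1187.123014/(2π) = 188.94
Complete revolutions = ⌊188.94⌋ = 188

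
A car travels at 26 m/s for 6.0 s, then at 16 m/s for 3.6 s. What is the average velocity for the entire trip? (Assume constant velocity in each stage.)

d₁ = v₁t₁ = 26 × 6.0 = 156.0 m
d₂ = v₂t₂ = 16 × 3.6 = 57.6 m
d_total = 213.6 m, t_total = 9.6 s
v_avg = d_total/t_total = 213.6/9.6 = 22.25 m/s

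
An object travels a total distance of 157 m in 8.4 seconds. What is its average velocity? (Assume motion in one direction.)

v_avg = Δd / Δt = 157 / 8.4 = 18.69 m/s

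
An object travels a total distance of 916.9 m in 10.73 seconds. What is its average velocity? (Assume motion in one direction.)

v_avg = Δd / Δt = 916.9 / 10.73 = 85.45 m/s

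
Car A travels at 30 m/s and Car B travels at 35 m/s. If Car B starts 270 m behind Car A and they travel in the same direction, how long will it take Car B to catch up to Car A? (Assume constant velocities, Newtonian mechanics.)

Relative speed: v_rel = 35 - 30 = 5 m/s
Time to catch: t = d₀/v_rel = 270/5 = 54.0 s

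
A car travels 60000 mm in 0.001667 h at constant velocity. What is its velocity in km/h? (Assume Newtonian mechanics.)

d = 60000 mm × 0.001 = 60.0 m
t = 0.001667 h × 3600.0 = 6.0012 s
v = d / t = 60.0 / 6.0012 = 9.998 m/s
v = 9.998 m/s / 0.2777777777777778 = 35.99 km/h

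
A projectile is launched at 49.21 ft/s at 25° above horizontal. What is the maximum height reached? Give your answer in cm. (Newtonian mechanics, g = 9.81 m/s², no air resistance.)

v₀ = 49.21 ft/s × 0.3048 = 14.9992 m/s
H = v₀² × sin²(θ) / (2g) = 14.9992² × sin(25°)² / (2 × 9.81) = 224.976 × 0.178606 / 19.62 = 2.04802 m
H = 2.04802 m / 0.01 = 204.8 cm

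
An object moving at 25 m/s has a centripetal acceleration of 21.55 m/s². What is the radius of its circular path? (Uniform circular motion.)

r = v²/a_c = 25²/21.55 = 29.0 m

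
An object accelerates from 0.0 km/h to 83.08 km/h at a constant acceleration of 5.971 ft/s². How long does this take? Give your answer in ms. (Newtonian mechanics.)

v₀ = 0.0 km/h × 0.2777777777777778 = 0.0 m/s
v = 83.08 km/h × 0.2777777777777778 = 23.0778 m/s
a = 5.971 ft/s² × 0.3048 = 1.81996 m/s²
t = (v - v₀) / a = (23.0778 - 0.0) / 1.81996 = 12.6804 s
t = 12.6804 s / 0.001 = 12680 ms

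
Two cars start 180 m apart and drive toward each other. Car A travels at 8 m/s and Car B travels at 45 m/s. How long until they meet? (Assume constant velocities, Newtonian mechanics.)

Combined speed: v_combined = 8 + 45 = 53 m/s
Time to meet: t = d/v_combined = 180/53 = 3.4 s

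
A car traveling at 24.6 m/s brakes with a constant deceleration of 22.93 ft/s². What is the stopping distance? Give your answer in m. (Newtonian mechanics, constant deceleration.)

a = 22.93 ft/s² × 0.3048 = 6.98906 m/s²
d = v₀² / (2a) = 24.6² / (2 × 6.98906) = 605.16 / 13.9781 = 43.29 m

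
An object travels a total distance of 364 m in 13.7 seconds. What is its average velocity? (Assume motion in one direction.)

v_avg = Δd / Δt = 364 / 13.7 = 26.57 m/s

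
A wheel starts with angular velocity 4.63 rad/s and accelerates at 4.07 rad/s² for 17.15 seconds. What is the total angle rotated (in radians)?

θ = ω₀t + ½αt² = 4.63×17.15 + ½×4.07×17.15² = 677.94 rad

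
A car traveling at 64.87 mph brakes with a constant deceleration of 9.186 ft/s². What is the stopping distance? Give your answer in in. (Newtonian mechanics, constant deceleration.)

v₀ = 64.87 mph × 0.44704 = 28.9995 m/s
a = 9.186 ft/s² × 0.3048 = 2.79989 m/s²
d = v₀² / (2a) = 28.9995² / (2 × 2.79989) = 840.971 / 5.59978 = 150.179 m
d = 150.179 m / 0.0254 = 5913 in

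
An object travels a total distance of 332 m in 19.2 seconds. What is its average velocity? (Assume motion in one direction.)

v_avg = Δd / Δt = 332 / 19.2 = 17.29 m/s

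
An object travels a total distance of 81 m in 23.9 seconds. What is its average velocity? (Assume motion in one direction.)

v_avg = Δd / Δt = 81 / 23.9 = 3.39 m/s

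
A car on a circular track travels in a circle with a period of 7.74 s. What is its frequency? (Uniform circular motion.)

f = 1/T = 1/7.74 = 0.1292 Hz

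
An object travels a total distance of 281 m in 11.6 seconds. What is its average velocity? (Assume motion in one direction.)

v_avg = Δd / Δt = 281 / 11.6 = 24.22 m/s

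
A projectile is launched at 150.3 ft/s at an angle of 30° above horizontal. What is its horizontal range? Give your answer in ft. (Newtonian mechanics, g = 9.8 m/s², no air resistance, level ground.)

v₀ = 150.3 ft/s × 0.3048 = 45.8114 m/s
R = v₀² × sin(2θ) / g = 45.8114² × sin(2 × 30°) / 9.8 = 2098.68 × 0.866025 / 9.8 = 185.46 m
R = 185.46 m / 0.3048 = 608.5 ft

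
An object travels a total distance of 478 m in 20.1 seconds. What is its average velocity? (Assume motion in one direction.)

v_avg = Δd / Δt = 478 / 20.1 = 23.78 m/s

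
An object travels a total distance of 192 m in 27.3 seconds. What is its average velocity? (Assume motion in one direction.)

v_avg = Δd / Δt = 192 / 27.3 = 7.03 m/s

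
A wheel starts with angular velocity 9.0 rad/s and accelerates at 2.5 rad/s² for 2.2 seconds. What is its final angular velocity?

ω = ω₀ + αt = 9.0 + 2.5 × 2.2 = 14.5 rad/s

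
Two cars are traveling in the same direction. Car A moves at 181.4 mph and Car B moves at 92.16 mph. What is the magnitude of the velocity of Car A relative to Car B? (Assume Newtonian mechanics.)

v_rel = |v_A - v_B| = |181.4 - 92.16| = 89.24 mph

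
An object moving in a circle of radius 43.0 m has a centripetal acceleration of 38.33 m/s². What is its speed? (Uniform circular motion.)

v = √(a_c × r) = √(38.33 × 43.0) = 40.6 m/s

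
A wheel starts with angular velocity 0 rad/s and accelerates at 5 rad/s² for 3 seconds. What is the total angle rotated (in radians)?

θ = ω₀t + ½αt² = 0×3 + ½×5×3² = 22.5 rad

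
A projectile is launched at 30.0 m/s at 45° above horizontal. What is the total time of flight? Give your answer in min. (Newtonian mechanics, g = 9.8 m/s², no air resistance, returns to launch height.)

T = 2 × v₀ × sin(θ) / g = 2 × 30.0 × sin(45°) / 9.8 = 2 × 30.0 × 0.707107 / 9.8 = 4.32923 s
T = 4.32923 s / 60.0 = 0.07215 min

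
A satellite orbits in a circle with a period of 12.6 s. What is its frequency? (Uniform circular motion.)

f = 1/T = 1/12.6 = 0.0794 Hz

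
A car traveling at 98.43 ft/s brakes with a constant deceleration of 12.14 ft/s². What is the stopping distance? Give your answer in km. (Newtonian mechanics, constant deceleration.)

v₀ = 98.43 ft/s × 0.3048 = 30.0015 m/s
a = 12.14 ft/s² × 0.3048 = 3.70027 m/s²
d = v₀² / (2a) = 30.0015² / (2 × 3.70027) = 900.09 / 7.40054 = 121.625 m
d = 121.625 m / 1000.0 = 0.1216 km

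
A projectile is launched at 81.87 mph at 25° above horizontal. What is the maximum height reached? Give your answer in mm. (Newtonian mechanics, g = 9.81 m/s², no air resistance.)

v₀ = 81.87 mph × 0.44704 = 36.5992 m/s
H = v₀² × sin²(θ) / (2g) = 36.5992² × sin(25°)² / (2 × 9.81) = 1339.5 × 0.178606 / 19.62 = 12.1938 m
H = 12.1938 m / 0.001 = 12190 mm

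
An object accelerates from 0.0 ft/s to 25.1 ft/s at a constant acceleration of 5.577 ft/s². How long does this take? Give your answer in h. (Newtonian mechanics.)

v₀ = 0.0 ft/s × 0.3048 = 0.0 m/s
v = 25.1 ft/s × 0.3048 = 7.65048 m/s
a = 5.577 ft/s² × 0.3048 = 1.69987 m/s²
t = (v - v₀) / a = (7.65048 - 0.0) / 1.69987 = 4.50063 s
t = 4.50063 s / 3600.0 = 0.00125 h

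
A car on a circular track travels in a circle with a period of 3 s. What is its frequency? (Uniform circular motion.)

f = 1/T = 1/3 = 0.3333 Hz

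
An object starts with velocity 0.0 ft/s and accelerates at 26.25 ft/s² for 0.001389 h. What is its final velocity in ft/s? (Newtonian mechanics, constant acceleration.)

v₀ = 0.0 ft/s × 0.3048 = 0.0 m/s
a = 26.25 ft/s² × 0.3048 = 8.001 m/s²
t = 0.001389 h × 3600.0 = 5.0004 s
v = v₀ + a × t = 0.0 + 8.001 × 5.0004 = 40.0082 m/s
v = 40.0082 m/s / 0.3048 = 131.3 ft/s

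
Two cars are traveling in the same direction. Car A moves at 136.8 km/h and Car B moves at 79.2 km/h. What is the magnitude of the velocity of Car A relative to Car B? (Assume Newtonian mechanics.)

v_rel = |v_A - v_B| = |136.8 - 79.2| = 57.6 km/h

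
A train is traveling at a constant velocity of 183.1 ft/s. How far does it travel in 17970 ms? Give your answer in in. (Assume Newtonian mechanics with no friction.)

v = 183.1 ft/s × 0.3048 = 55.8089 m/s
t = 17970 ms × 0.001 = 17.97 s
d = v × t = 55.8089 × 17.97 = 1002.89 m
d = 1002.89 m / 0.0254 = 39480 in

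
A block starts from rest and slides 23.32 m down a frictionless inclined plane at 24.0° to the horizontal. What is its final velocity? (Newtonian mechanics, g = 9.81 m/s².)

a = g sin(θ) = 9.81 × sin(24.0°) = 3.9901 m/s²
v = √(2ad) = √(2 × 3.9901 × 23.32) = 13.64 m/s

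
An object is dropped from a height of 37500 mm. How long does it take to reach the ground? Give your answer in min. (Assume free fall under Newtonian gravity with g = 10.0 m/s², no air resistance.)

h = 37500 mm × 0.001 = 37.5 m
t = √(2h/g) = √(2 × 37.5 / 10.0) = 2.73861 s
t = 2.73861 s / 60.0 = 0.04564 min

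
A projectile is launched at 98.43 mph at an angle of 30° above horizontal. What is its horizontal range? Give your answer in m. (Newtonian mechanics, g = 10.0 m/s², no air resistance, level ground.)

v₀ = 98.43 mph × 0.44704 = 44.0021 m/s
R = v₀² × sin(2θ) / g = 44.0021² × sin(2 × 30°) / 10.0 = 1936.18 × 0.866025 / 10.0 = 167.7 m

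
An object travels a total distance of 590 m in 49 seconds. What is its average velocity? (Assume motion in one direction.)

v_avg = Δd / Δt = 590 / 49 = 12.04 m/s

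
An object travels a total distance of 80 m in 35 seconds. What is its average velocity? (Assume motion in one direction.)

v_avg = Δd / Δt = 80 / 35 = 2.29 m/s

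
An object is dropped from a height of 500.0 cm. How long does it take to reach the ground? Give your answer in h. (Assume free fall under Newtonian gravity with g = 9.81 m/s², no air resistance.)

h = 500.0 cm × 0.01 = 5.0 m
t = √(2h/g) = √(2 × 5.0 / 9.81) = 1.00964 s
t = 1.00964 s / 3600.0 = 0.0002805 h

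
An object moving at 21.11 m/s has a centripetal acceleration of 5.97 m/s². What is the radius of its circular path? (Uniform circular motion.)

r = v²/a_c = 21.11²/5.97 = 74.65 m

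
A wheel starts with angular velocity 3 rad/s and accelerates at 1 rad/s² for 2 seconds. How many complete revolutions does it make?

θ = ω₀t + ½αt² = 3×2 + ½×1×2² = 8.0 rad
Total revolutions = θ/(2π) = 8.0/(2π) = 1.27
Complete revolutions = ⌊1.27⌋ = 1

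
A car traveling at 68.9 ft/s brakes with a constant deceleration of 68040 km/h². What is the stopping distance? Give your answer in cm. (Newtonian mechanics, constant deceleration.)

v₀ = 68.9 ft/s × 0.3048 = 21.0007 m/s
a = 68040 km/h² × 7.716049382716049e-05 = 5.25 m/s²
d = v₀² / (2a) = 21.0007² / (2 × 5.25) = 441.029 / 10.5 = 42.0028 m
d = 42.0028 m / 0.01 = 4200 cm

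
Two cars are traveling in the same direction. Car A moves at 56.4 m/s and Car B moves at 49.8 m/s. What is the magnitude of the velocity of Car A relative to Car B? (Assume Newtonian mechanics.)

v_rel = |v_A - v_B| = |56.4 - 49.8| = 6.6 m/s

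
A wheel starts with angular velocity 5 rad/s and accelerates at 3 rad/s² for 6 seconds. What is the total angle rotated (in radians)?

θ = ω₀t + ½αt² = 5×6 + ½×3×6² = 84.0 rad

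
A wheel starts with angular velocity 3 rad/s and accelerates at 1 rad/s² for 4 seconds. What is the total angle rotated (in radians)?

θ = ω₀t + ½αt² = 3×4 + ½×1×4² = 20.0 rad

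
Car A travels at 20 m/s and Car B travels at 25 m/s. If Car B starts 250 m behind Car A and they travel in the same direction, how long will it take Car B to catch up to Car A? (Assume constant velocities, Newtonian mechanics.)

Relative speed: v_rel = 25 - 20 = 5 m/s
Time to catch: t = d₀/v_rel = 250/5 = 50.0 s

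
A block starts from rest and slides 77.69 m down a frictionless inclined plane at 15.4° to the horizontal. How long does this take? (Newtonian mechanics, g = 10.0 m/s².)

a = g sin(θ) = 10.0 × sin(15.4°) = 2.6556 m/s²
t = √(2d/a) = √(2 × 77.69 / 2.6556) = 7.65 s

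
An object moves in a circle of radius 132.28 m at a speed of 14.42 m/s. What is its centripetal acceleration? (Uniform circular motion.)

a_c = v²/r = 14.42²/132.28 = 207.9364/132.28 = 1.57 m/s²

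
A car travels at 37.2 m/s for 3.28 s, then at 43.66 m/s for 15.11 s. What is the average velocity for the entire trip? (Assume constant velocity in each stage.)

d₁ = v₁t₁ = 37.2 × 3.28 = 122.016 m
d₂ = v₂t₂ = 43.66 × 15.11 = 659.7026 m
d_total = 781.7186 m, t_total = 18.39 s
v_avg = d_total/t_total = 781.7186/18.39 = 42.51 m/s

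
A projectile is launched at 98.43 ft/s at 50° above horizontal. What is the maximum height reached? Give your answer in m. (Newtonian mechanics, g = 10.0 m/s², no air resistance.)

v₀ = 98.43 ft/s × 0.3048 = 30.0015 m/s
H = v₀² × sin²(θ) / (2g) = 30.0015² × sin(50°)² / (2 × 10.0) = 900.09 × 0.586824 / 20.0 = 26.41 m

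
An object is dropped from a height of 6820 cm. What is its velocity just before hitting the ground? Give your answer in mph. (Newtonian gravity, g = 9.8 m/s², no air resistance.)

h = 6820 cm × 0.01 = 68.2 m
v = √(2gh) = √(2 × 9.8 × 68.2) = 36.5612 m/s
v = 36.5612 m/s / 0.44704 = 81.79 mph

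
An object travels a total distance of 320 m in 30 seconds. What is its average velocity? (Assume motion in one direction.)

v_avg = Δd / Δt = 320 / 30 = 10.67 m/s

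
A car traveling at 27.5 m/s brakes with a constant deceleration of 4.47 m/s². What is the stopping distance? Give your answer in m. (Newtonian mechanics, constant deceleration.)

d = v₀² / (2a) = 27.5² / (2 × 4.47) = 756.25 / 8.94 = 84.59 m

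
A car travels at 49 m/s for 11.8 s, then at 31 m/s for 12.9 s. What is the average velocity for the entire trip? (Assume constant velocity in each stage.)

d₁ = v₁t₁ = 49 × 11.8 = 578.2 m
d₂ = v₂t₂ = 31 × 12.9 = 399.9 m
d_total = 978.1 m, t_total = 24.7 s
v_avg = d_total/t_total = 978.1/24.7 = 39.6 m/s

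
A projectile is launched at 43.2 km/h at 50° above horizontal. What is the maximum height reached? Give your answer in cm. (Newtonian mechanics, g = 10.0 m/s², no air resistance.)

v₀ = 43.2 km/h × 0.2777777777777778 = 12.0 m/s
H = v₀² × sin²(θ) / (2g) = 12.0² × sin(50°)² / (2 × 10.0) = 144.0 × 0.586824 / 20.0 = 4.22513 m
H = 4.22513 m / 0.01 = 422.5 cm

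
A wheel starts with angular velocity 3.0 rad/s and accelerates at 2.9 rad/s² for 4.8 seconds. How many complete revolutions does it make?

θ = ω₀t + ½αt² = 3.0×4.8 + ½×2.9×4.8² = 47.808 rad
Total revolutions = θ/(2π) = 47.808/(2π) = 7.61
Complete revolutions = ⌊7.61⌋ = 7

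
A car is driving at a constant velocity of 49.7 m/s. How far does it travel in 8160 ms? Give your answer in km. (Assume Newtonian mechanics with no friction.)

t = 8160 ms × 0.001 = 8.16 s
d = v × t = 49.7 × 8.16 = 405.552 m
d = 405.552 m / 1000.0 = 0.4056 km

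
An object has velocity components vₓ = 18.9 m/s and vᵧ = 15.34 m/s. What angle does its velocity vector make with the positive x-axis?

θ = arctan(vᵧ/vₓ) = arctan(15.34/18.9) = 39.06°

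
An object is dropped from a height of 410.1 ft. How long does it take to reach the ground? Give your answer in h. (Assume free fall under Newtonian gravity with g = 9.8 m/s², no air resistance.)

h = 410.1 ft × 0.3048 = 124.998 m
t = √(2h/g) = √(2 × 124.998 / 9.8) = 5.05072 s
t = 5.05072 s / 3600.0 = 0.001403 h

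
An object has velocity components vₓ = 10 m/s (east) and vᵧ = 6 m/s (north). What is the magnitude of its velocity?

|v| = √(vₓ² + vᵧ²) = √(10² + 6²) = √(136) = 11.66 m/s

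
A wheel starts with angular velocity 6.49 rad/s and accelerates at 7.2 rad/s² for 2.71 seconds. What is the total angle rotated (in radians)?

θ = ω₀t + ½αt² = 6.49×2.71 + ½×7.2×2.71² = 44.03 rad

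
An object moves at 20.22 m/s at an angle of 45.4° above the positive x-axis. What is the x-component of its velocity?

vₓ = v cos(θ) = 20.22 × cos(45.4°) = 14.2 m/s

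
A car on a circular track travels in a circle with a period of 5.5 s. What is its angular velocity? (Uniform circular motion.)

ω = 2π/T = 2π/5.5 = 1.1424 rad/s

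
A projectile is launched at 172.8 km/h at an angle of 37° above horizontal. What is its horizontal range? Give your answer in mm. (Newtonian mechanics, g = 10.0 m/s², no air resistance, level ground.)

v₀ = 172.8 km/h × 0.2777777777777778 = 48.0 m/s
R = v₀² × sin(2θ) / g = 48.0² × sin(2 × 37°) / 10.0 = 2304.0 × 0.961262 / 10.0 = 221.475 m
R = 221.475 m / 0.001 = 221500 mm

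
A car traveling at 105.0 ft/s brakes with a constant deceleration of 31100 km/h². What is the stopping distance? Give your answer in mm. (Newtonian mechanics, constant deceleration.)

v₀ = 105.0 ft/s × 0.3048 = 32.004 m/s
a = 31100 km/h² × 7.716049382716049e-05 = 2.39969 m/s²
d = v₀² / (2a) = 32.004² / (2 × 2.39969) = 1024.26 / 4.79938 = 213.415 m
d = 213.415 m / 0.001 = 213400 mm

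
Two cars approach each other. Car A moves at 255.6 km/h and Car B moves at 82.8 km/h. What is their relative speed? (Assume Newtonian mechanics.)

v_rel = v_A + v_B = 255.6 + 82.8 = 338.4 km/h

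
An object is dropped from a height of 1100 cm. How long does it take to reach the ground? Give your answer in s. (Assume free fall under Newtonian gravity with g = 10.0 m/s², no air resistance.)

h = 1100 cm × 0.01 = 11.0 m
t = √(2h/g) = √(2 × 11.0 / 10.0) = 1.483 s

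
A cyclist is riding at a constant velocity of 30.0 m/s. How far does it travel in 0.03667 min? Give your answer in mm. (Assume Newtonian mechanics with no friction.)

t = 0.03667 min × 60.0 = 2.2002 s
d = v × t = 30.0 × 2.2002 = 66.006 m
d = 66.006 m / 0.001 = 66010 mm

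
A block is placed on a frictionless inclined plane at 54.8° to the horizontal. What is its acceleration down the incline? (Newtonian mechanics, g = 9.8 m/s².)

a = g sin(θ) = 9.8 × sin(54.8°) = 9.8 × 0.8171 = 8.01 m/s²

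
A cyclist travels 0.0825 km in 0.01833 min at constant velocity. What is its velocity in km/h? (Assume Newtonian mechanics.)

d = 0.0825 km × 1000.0 = 82.5 m
t = 0.01833 min × 60.0 = 1.0998 s
v = d / t = 82.5 / 1.0998 = 75.0136 m/s
v = 75.0136 m/s / 0.2777777777777778 = 270.0 km/h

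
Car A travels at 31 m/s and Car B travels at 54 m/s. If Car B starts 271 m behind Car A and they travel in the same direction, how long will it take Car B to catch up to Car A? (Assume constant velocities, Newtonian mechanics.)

Relative speed: v_rel = 54 - 31 = 23 m/s
Time to catch: t = d₀/v_rel = 271/23 = 11.78 s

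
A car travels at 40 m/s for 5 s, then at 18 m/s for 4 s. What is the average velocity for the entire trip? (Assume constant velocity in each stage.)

d₁ = v₁t₁ = 40 × 5 = 200 m
d₂ = v₂t₂ = 18 × 4 = 72 m
d_total = 272 m, t_total = 9 s
v_avg = d_total/t_total = 272/9 = 30.22 m/s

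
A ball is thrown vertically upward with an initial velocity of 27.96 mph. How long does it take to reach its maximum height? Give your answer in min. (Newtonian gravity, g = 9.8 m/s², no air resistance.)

v₀ = 27.96 mph × 0.44704 = 12.4992 m/s
t_up = v₀ / g = 12.4992 / 9.8 = 1.27543 s
t_up = 1.27543 s / 60.0 = 0.02126 min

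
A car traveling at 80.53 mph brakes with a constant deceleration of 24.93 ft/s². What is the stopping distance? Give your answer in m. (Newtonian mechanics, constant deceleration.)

v₀ = 80.53 mph × 0.44704 = 36.0001 m/s
a = 24.93 ft/s² × 0.3048 = 7.59866 m/s²
d = v₀² / (2a) = 36.0001² / (2 × 7.59866) = 1296.01 / 15.1973 = 85.28 m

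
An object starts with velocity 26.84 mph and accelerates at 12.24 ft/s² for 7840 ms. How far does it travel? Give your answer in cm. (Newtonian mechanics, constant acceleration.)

v₀ = 26.84 mph × 0.44704 = 11.9986 m/s
a = 12.24 ft/s² × 0.3048 = 3.73075 m/s²
t = 7840 ms × 0.001 = 7.84 s
d = v₀ × t + ½ × a × t² = 11.9986 × 7.84 + 0.5 × 3.73075 × 7.84² = 208.725 m
d = 208.725 m / 0.01 = 20870 cm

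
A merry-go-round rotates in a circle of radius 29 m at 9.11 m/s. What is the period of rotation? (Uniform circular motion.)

T = 2πr/v = 2π×29/9.11 = 20.0 s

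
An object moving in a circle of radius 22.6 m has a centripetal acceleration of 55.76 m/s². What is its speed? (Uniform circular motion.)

v = √(a_c × r) = √(55.76 × 22.6) = 35.5 m/s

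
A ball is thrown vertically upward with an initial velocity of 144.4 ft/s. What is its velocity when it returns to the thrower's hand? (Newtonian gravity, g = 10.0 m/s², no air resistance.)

By conservation of energy (no air resistance), the ball returns to the throw height with the same speed as launch, but directed downward.
|v_ground| = v₀ = 144.4 ft/s
v_ground = 144.4 ft/s (downward)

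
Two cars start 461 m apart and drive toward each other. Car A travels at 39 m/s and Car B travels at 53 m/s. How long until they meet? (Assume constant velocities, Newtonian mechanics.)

Combined speed: v_combined = 39 + 53 = 92 m/s
Time to meet: t = d/v_combined = 461/92 = 5.01 s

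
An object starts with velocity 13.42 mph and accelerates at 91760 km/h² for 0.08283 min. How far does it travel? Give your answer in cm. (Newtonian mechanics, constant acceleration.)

v₀ = 13.42 mph × 0.44704 = 5.99928 m/s
a = 91760 km/h² × 7.716049382716049e-05 = 7.08025 m/s²
t = 0.08283 min × 60.0 = 4.9698 s
d = v₀ × t + ½ × a × t² = 5.99928 × 4.9698 + 0.5 × 7.08025 × 4.9698² = 117.252 m
d = 117.252 m / 0.01 = 11730 cm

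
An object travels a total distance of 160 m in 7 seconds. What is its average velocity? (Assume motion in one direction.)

v_avg = Δd / Δt = 160 / 7 = 22.86 m/s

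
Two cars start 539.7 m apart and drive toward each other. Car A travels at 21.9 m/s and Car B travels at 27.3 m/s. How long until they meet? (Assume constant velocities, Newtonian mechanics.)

Combined speed: v_combined = 21.9 + 27.3 = 49.2 m/s
Time to meet: t = d/v_combined = 539.7/49.2 = 10.97 s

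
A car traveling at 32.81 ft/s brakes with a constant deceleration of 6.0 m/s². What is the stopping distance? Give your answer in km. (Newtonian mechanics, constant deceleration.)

v₀ = 32.81 ft/s × 0.3048 = 10.0005 m/s
d = v₀² / (2a) = 10.0005² / (2 × 6.0) = 100.01 / 12.0 = 8.33417 m
d = 8.33417 m / 1000.0 = 0.008334 km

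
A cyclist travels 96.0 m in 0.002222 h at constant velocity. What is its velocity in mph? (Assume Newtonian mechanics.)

t = 0.002222 h × 3600.0 = 7.9992 s
v = d / t = 96.0 / 7.9992 = 12.0012 m/s
v = 12.0012 m/s / 0.44704 = 26.85 mph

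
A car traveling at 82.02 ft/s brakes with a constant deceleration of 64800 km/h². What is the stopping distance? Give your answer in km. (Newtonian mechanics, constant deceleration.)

v₀ = 82.02 ft/s × 0.3048 = 24.9997 m/s
a = 64800 km/h² × 7.716049382716049e-05 = 5.0 m/s²
d = v₀² / (2a) = 24.9997² / (2 × 5.0) = 624.985 / 10.0 = 62.4985 m
d = 62.4985 m / 1000.0 = 0.0625 km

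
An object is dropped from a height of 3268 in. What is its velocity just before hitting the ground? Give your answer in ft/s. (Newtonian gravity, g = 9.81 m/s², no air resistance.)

h = 3268 in × 0.0254 = 83.0072 m
v = √(2gh) = √(2 × 9.81 × 83.0072) = 40.3559 m/s
v = 40.3559 m/s / 0.3048 = 132.4 ft/s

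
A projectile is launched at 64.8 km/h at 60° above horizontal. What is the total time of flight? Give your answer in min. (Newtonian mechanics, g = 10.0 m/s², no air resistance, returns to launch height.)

v₀ = 64.8 km/h × 0.2777777777777778 = 18.0 m/s
T = 2 × v₀ × sin(θ) / g = 2 × 18.0 × sin(60°) / 10.0 = 2 × 18.0 × 0.866025 / 10.0 = 3.11769 s
T = 3.11769 s / 60.0 = 0.05196 min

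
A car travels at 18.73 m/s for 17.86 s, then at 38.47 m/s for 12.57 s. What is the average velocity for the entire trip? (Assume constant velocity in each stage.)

d₁ = v₁t₁ = 18.73 × 17.86 = 334.5178 m
d₂ = v₂t₂ = 38.47 × 12.57 = 483.5679 m
d_total = 818.0857 m, t_total = 30.43 s
v_avg = d_total/t_total = 818.0857/30.43 = 26.88 m/s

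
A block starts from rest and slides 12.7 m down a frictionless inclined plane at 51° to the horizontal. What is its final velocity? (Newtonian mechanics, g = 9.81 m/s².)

a = g sin(θ) = 9.81 × sin(51°) = 7.6238 m/s²
v = √(2ad) = √(2 × 7.6238 × 12.7) = 13.92 m/s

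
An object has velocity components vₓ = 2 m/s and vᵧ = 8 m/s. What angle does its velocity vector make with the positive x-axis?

θ = arctan(vᵧ/vₓ) = arctan(8/2) = 75.96°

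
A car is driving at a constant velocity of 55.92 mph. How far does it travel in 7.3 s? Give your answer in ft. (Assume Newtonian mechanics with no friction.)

v = 55.92 mph × 0.44704 = 24.9985 m/s
d = v × t = 24.9985 × 7.3 = 182.489 m
d = 182.489 m / 0.3048 = 598.7 ft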